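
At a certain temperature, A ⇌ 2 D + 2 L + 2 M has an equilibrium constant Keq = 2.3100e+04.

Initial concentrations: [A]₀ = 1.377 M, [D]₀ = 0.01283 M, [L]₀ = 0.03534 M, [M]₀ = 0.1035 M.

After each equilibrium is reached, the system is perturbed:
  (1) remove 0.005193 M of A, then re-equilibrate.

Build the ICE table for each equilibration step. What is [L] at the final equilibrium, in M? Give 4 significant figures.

[L]_eq = 2.741 M

Q₀ = 1.5993e-09 vs Keq = 2.3100e+04 ⇒ Q<K, forward
Step 1:
                    A           D           L           M
  I             1.377     0.01283     0.03534      0.1035
  C            -1.358       2.715       2.715       2.715
  E           0.01937       2.728       2.751       2.819
  solve Keq expr → x = 1.358; check Q = 2.3100e+04
Then remove 0.005193 M of A.
Step 2:
                    A           D           L           M
  I           0.01417       2.728       2.751       2.819
  C          0.004794   -0.009587   -0.009587   -0.009587
  E           0.01897       2.719       2.741       2.809
  solve Keq expr → x = -0.004794; check Q = 2.3100e+04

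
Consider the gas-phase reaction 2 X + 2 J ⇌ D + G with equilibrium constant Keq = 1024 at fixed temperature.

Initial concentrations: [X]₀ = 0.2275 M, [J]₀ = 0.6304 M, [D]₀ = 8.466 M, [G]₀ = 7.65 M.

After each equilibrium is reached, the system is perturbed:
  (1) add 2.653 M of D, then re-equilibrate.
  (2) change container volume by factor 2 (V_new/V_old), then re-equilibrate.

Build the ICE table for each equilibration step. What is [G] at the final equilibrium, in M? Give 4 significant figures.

Q₀ = 3149 vs Keq = 1024 ⇒ Q>K, reverse
Step 1:
                    X           J           D           G
  Initial      0.2275      0.6304       8.466        7.65
  Change       0.1099      0.1099    -0.05495    -0.05495
  Equil        0.3374      0.7403       8.411       7.595
  solve Keq expr → x = -0.05495; check Q = 1024
Then add 2.653 M of D.
Step 2:
                    X           J           D           G
  Initial      0.3374      0.7403       11.06       7.595
  Change      0.03258     0.03258    -0.01629    -0.01629
  Equil          0.37      0.7729       11.05       7.579
  solve Keq expr → x = -0.01629; check Q = 1024
Then change container volume by factor 2 (V_new/V_old).
Step 3:
                    X           J           D           G
  Initial       0.185      0.3864       5.524       3.789
  Change       0.1035      0.1035    -0.05174    -0.05174
  Equil        0.2885      0.4899       5.472       3.738
  solve Keq expr → x = -0.05174; check Q = 1024

[G]_eq = 3.738 M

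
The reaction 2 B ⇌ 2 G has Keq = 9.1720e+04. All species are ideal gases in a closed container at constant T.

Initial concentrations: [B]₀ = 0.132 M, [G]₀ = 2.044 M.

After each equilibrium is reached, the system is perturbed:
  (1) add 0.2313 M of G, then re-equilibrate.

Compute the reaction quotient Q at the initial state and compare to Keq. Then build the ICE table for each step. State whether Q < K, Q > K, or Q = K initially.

Q₀ = 239.8; Q < K (proceeds forward)

Q₀ = 239.8 vs Keq = 9.1720e+04 ⇒ Q<K, forward
Step 1:
                  B         G
  Initial     0.132     2.044
  Change    -0.1248    0.1248
  Equil    0.007161     2.169
  solve Keq expr → x = 0.06242; check Q = 9.1720e+04
Then add 0.2313 M of G.
Step 2:
                  B         G
  Initial  0.007161       2.4
  Change  7.6122e-04 -7.6122e-04
  Equil    0.007923     2.399
  solve Keq expr → x = -3.8061e-04; check Q = 9.1720e+04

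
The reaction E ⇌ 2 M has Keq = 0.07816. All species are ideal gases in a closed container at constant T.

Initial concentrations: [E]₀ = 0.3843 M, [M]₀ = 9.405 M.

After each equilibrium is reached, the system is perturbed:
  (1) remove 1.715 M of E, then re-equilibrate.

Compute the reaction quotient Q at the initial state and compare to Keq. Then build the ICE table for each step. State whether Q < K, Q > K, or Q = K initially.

Q₀ = 230.2; Q > K (proceeds reverse)

Q₀ = 230.2 vs Keq = 0.07816 ⇒ Q>K, reverse
Step 1:
                    E           M
  Initial      0.3843       9.405
  Change        4.397      -8.794
  Equil         4.781      0.6113
  solve Keq expr → x = -4.397; check Q = 0.07816
Then remove 1.715 M of E.
Step 2:
                    E           M
  Initial       3.066      0.6113
  Change      0.05856     -0.1171
  Equil         3.125      0.4942
  solve Keq expr → x = -0.05856; check Q = 0.07816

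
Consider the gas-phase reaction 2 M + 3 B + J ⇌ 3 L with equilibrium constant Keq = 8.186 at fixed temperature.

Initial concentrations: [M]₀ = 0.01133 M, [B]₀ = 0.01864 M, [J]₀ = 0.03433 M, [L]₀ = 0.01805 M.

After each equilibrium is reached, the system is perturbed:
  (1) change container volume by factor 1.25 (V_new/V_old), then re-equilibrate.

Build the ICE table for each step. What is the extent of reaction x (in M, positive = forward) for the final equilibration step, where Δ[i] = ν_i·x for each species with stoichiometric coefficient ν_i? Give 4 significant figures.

x = -9.3249e-05 M

Q₀ = 2.0604e+05 vs Keq = 8.186 ⇒ Q>K, reverse
Step 1:
                   M          B          J          L
  I          0.01133    0.01864    0.03433    0.01805
  C          0.01078    0.01616   0.005388   -0.01616
  E          0.02211     0.0348    0.03972   0.001885
  solve Keq expr → x = -0.005388; check Q = 8.186
Then change container volume by factor 1.25 (V_new/V_old).
Step 2:
                   M          B          J          L
  I          0.01769    0.02784    0.03177   0.001508
  C       1.8650e-04 2.7975e-04 9.3249e-05 -2.7975e-04
  E          0.01787    0.02812    0.03187   0.001228
  solve Keq expr → x = -9.3249e-05; check Q = 8.186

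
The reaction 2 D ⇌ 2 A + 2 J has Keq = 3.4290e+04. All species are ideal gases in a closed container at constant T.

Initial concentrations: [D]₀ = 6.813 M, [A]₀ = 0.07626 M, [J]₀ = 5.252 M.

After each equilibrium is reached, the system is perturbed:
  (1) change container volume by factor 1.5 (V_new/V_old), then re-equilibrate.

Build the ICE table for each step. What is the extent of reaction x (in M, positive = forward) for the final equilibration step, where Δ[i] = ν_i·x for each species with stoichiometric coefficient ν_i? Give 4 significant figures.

Q₀ = 0.003456 vs Keq = 3.4290e+04 ⇒ Q<K, forward
Step 1:
                  D         A         J
  Initial     6.813   0.07626     5.252
  Change     -6.405     6.405     6.405
  Equil       0.408     6.481     11.66
  solve Keq expr → x = 3.202; check Q = 3.4290e+04
Then change container volume by factor 1.5 (V_new/V_old).
Step 2:
                  D         A         J
  Initial     0.272     4.321     7.771
  Change   -0.08507   0.08507   0.08507
  Equil      0.1869     4.406     7.856
  solve Keq expr → x = 0.04254; check Q = 3.4290e+04

x = 0.04254 M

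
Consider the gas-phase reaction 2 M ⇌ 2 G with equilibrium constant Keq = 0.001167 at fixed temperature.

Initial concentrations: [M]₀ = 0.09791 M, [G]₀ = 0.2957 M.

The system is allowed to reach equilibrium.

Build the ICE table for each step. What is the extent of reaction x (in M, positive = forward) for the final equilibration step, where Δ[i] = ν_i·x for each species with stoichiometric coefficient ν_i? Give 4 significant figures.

x = -0.1413 M

Q₀ = 9.121 vs Keq = 0.001167 ⇒ Q>K, reverse
Step 1:
                   M          G
  Initial    0.09791     0.2957
  Change      0.2827    -0.2827
  Equil       0.3806      0.013
  solve Keq expr → x = -0.1413; check Q = 0.001167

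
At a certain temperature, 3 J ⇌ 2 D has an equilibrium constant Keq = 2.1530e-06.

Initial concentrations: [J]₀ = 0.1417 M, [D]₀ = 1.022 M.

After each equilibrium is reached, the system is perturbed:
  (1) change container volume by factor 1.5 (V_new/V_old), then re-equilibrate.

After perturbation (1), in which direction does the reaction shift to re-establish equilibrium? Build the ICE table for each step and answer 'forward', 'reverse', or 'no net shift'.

Direction: reverse

Q₀ = 367.1 vs Keq = 2.1530e-06 ⇒ Q>K, reverse
Step 1:
                    J           D
  I            0.1417       1.022
  C             1.528      -1.019
  E              1.67    0.003166
  solve Keq expr → x = -0.5094; check Q = 2.1530e-06
Then change container volume by factor 1.5 (V_new/V_old).
Step 2:
                    J           D
  I             1.113    0.002111
  C        5.7904e-04 -3.8603e-04
  E             1.114    0.001725
  solve Keq expr → x = -1.9301e-04; check Q = 2.1530e-06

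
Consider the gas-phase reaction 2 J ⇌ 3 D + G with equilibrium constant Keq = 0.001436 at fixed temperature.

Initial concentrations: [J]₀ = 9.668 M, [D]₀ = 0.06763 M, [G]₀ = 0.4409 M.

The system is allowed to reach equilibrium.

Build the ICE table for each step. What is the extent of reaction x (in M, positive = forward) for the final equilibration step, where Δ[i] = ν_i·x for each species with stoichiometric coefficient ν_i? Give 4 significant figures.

x = 0.1734 M

Q₀ = 1.4591e-06 vs Keq = 0.001436 ⇒ Q<K, forward
Step 1:
                    J           D           G
  I             9.668     0.06763      0.4409
  C           -0.3468      0.5202      0.1734
  E             9.321      0.5878      0.6143
  solve Keq expr → x = 0.1734; check Q = 0.001436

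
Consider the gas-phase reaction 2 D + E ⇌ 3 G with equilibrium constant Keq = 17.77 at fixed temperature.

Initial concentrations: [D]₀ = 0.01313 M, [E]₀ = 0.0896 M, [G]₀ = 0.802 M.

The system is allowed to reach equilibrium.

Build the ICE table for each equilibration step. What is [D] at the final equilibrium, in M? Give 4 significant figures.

Q₀ = 3.3395e+04 vs Keq = 17.77 ⇒ Q>K, reverse
Step 1:
                  D         E         G
  Initial   0.01313    0.0896     0.802
  Change      0.191   0.09549   -0.2865
  Equil      0.2041    0.1851    0.5155
  solve Keq expr → x = -0.09549; check Q = 17.77

[D]_eq = 0.2041 M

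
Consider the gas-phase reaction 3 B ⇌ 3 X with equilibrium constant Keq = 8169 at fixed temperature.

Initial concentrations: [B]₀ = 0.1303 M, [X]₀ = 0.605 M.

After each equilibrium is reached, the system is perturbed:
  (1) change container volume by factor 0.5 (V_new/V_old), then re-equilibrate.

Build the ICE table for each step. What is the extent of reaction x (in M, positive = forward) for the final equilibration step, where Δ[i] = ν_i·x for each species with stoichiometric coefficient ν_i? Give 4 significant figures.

Q₀ = 100.1 vs Keq = 8169 ⇒ Q<K, forward
Step 1:
                   B          X
  init        0.1303      0.605
  Δ         -0.09552    0.09552
  eq         0.03478     0.7005
  solve Keq expr → x = 0.03184; check Q = 8169
Then change container volume by factor 0.5 (V_new/V_old).
Step 2:
                   B          X
  init       0.06957      1.401
  Δ                0          0
  eq         0.06957      1.401
  solve Keq expr → x = 0; check Q = 8169

x = 0 M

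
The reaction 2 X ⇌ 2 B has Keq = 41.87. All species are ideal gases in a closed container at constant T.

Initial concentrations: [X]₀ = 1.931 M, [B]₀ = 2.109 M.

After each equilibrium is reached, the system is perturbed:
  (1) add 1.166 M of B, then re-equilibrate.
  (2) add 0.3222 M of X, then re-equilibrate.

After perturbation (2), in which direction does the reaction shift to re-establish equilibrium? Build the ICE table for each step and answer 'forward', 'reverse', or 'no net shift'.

Q₀ = 1.193 vs Keq = 41.87 ⇒ Q<K, forward
Step 1:
                    X           B
  init          1.931       2.109
  Δ             -1.39        1.39
  eq           0.5408       3.499
  solve Keq expr → x = 0.6951; check Q = 41.87
Then add 1.166 M of B.
Step 2:
                    X           B
  init         0.5408       4.665
  Δ            0.1561     -0.1561
  eq           0.6969       4.509
  solve Keq expr → x = -0.07804; check Q = 41.87
Then add 0.3222 M of X.
Step 3:
                    X           B
  init          1.019       4.509
  Δ           -0.2791      0.2791
  eq             0.74       4.788
  solve Keq expr → x = 0.1395; check Q = 41.87

Direction: forward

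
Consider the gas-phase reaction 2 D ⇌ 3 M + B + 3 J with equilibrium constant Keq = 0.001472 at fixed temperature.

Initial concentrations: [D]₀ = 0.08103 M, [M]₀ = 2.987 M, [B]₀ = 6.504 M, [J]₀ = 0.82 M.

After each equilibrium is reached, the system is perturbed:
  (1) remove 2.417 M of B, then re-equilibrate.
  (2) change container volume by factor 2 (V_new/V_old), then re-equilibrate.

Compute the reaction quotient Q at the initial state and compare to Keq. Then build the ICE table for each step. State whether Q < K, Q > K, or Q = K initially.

Q₀ = 1.4556e+04 vs Keq = 0.001472 ⇒ Q>K, reverse
Step 1:
                    D           M           B           J
  I           0.08103       2.987       6.504        0.82
  C            0.5331     -0.7996     -0.2665     -0.7996
  E            0.6141       2.187       6.237     0.02041
  solve Keq expr → x = -0.2665; check Q = 0.001472
Then remove 2.417 M of B.
Step 2:
                    D           M           B           J
  I            0.6141       2.187        3.82     0.02041
  C         -0.002347    0.003521    0.001174    0.003521
  E            0.6117       2.191       3.822     0.02393
  solve Keq expr → x = 0.001174; check Q = 0.001472
Then change container volume by factor 2 (V_new/V_old).
Step 3:
                    D           M           B           J
  I            0.3059       1.095       1.911     0.01197
  C          -0.01591     0.02386    0.007954     0.02386
  E              0.29       1.119       1.919     0.03583
  solve Keq expr → x = 0.007954; check Q = 0.001472

Q₀ = 1.4556e+04; Q > K (proceeds reverse)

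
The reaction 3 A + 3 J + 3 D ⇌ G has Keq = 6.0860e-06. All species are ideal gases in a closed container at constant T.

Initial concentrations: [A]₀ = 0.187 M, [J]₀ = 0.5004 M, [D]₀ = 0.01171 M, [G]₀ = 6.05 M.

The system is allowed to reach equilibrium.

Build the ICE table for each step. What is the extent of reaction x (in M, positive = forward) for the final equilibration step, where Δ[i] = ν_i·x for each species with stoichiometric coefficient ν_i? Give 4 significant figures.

Q₀ = 4.5984e+09 vs Keq = 6.0860e-06 ⇒ Q>K, reverse
Step 1:
                   A          J          D          G
  init         0.187     0.5004    0.01171       6.05
  Δ            4.274      4.274      4.274     -1.425
  eq           4.461      4.774      4.285      4.625
  solve Keq expr → x = -1.425; check Q = 6.0860e-06

x = -1.425 M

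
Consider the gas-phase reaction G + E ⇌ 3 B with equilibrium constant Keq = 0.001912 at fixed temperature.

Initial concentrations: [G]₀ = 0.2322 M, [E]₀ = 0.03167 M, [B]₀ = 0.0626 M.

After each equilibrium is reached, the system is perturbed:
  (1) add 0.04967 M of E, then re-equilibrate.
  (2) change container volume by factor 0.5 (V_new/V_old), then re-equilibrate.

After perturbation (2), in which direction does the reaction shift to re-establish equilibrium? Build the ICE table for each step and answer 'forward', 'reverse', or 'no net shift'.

Direction: reverse

Q₀ = 0.03336 vs Keq = 0.001912 ⇒ Q>K, reverse
Step 1:
                   G          E          B
  Initial     0.2322    0.03167     0.0626
  Change     0.01178    0.01178   -0.03534
  Equil        0.244    0.04345    0.02726
  solve Keq expr → x = -0.01178; check Q = 0.001912
Then add 0.04967 M of E.
Step 2:
                   G          E          B
  Initial      0.244    0.09312    0.02726
  Change   -0.002485  -0.002485   0.007454
  Equil       0.2415    0.09063    0.03472
  solve Keq expr → x = 0.002485; check Q = 0.001912
Then change container volume by factor 0.5 (V_new/V_old).
Step 3:
                   G          E          B
  Initial      0.483     0.1813    0.06944
  Change    0.004564   0.004564   -0.01369
  Equil       0.4876     0.1858    0.05575
  solve Keq expr → x = -0.004564; check Q = 0.001912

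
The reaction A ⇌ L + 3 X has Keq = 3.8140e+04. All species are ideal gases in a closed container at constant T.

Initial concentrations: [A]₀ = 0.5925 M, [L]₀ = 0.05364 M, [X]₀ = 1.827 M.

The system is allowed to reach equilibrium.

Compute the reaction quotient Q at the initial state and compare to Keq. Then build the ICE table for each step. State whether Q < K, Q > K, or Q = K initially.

Q₀ = 0.5521 vs Keq = 3.8140e+04 ⇒ Q<K, forward
Step 1:
                    A           L           X
  init         0.5925     0.05364       1.827
  Δ           -0.5917      0.5917       1.775
  eq       7.9084e-04      0.6453       3.602
  solve Keq expr → x = 0.5917; check Q = 3.8140e+04

Q₀ = 0.5521; Q < K (proceeds forward)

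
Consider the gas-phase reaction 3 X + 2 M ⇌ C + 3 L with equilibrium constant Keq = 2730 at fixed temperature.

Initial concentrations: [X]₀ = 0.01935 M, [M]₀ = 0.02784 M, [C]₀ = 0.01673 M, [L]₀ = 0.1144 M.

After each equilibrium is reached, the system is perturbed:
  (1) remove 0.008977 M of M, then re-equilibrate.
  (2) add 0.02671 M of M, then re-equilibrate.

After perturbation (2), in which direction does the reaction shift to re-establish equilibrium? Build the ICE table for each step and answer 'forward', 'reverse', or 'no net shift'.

Q₀ = 4461 vs Keq = 2730 ⇒ Q>K, reverse
Step 1:
                   X          M          C          L
  I          0.01935    0.02784    0.01673     0.1144
  C         0.002038   0.001358 -6.7918e-04  -0.002038
  E          0.02139     0.0292    0.01605     0.1124
  solve Keq expr → x = -6.7918e-04; check Q = 2730
Then remove 0.008977 M of M.
Step 2:
                   X          M          C          L
  I          0.02139    0.02022    0.01605     0.1124
  C         0.003029    0.00202   -0.00101  -0.003029
  E          0.02442    0.02224    0.01504     0.1093
  solve Keq expr → x = -0.00101; check Q = 2730
Then add 0.02671 M of M.
Step 3:
                   X          M          C          L
  I          0.02442    0.04895    0.01504     0.1093
  C        -0.007135  -0.004757   0.002378   0.007135
  E          0.01728    0.04419    0.01742     0.1165
  solve Keq expr → x = 0.002378; check Q = 2730

Direction: forward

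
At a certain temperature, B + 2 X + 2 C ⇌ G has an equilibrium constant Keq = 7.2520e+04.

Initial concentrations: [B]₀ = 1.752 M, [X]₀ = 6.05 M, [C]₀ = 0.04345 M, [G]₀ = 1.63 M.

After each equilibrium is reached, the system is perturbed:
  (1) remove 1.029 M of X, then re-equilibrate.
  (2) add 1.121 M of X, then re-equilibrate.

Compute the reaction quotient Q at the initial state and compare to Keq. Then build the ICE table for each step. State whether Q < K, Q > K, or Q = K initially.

Q₀ = 13.46 vs Keq = 7.2520e+04 ⇒ Q<K, forward
Step 1:
                    B           X           C           G
  init          1.752        6.05     0.04345        1.63
  Δ          -0.02142    -0.04285    -0.04285     0.02142
  eq            1.731       6.007  6.0386e-04       1.651
  solve Keq expr → x = 0.02142; check Q = 7.2520e+04
Then remove 1.029 M of X.
Step 2:
                    B           X           C           G
  init          1.731       4.978  6.0386e-04       1.651
  Δ        6.2387e-05  1.2477e-04  1.2477e-04 -6.2387e-05
  eq            1.731       4.978  7.2863e-04       1.651
  solve Keq expr → x = -6.2387e-05; check Q = 7.2520e+04
Then add 1.121 M of X.
Step 3:
                    B           X           C           G
  init          1.731       6.099  7.2863e-04       1.651
  Δ       -6.6940e-05 -1.3388e-04 -1.3388e-04  6.6940e-05
  eq            1.731       6.099  5.9475e-04       1.651
  solve Keq expr → x = 6.6940e-05; check Q = 7.2520e+04

Q₀ = 13.46; Q < K (proceeds forward)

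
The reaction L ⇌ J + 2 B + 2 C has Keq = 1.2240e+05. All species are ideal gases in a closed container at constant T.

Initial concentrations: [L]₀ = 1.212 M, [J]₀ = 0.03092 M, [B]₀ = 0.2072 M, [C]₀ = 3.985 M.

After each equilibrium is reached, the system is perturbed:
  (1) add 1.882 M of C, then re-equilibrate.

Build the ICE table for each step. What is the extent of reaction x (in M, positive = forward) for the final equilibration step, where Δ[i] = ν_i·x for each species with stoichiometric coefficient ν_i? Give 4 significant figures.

x = -0.001905 M

Q₀ = 0.01739 vs Keq = 1.2240e+05 ⇒ Q<K, forward
Step 1:
                   L          J          B          C
  init         1.212    0.03092     0.2072      3.985
  Δ           -1.209      1.209      2.418      2.418
  eq        0.002863       1.24      2.625      6.403
  solve Keq expr → x = 1.209; check Q = 1.2240e+05
Then add 1.882 M of C.
Step 2:
                   L          J          B          C
  init      0.002863       1.24      2.625      8.285
  Δ         0.001905  -0.001905   -0.00381   -0.00381
  eq        0.004768      1.238      2.622      8.281
  solve Keq expr → x = -0.001905; check Q = 1.2240e+05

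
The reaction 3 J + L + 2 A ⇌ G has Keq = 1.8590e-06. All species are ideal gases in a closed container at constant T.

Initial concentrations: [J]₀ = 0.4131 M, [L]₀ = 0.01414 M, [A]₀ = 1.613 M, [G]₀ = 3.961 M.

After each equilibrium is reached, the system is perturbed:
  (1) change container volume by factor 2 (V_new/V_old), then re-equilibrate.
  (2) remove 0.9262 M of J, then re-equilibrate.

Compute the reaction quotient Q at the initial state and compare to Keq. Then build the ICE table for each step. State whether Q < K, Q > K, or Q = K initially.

Q₀ = 1527; Q > K (proceeds reverse)

Q₀ = 1527 vs Keq = 1.8590e-06 ⇒ Q>K, reverse
Step 1:
                  J         L         A         G
  I          0.4131   0.01414     1.613     3.961
  C           10.24     3.413     6.826    -3.413
  E           10.65     3.427     8.439    0.5482
  solve Keq expr → x = -3.413; check Q = 1.8590e-06
Then change container volume by factor 2 (V_new/V_old).
Step 2:
                  J         L         A         G
  I           5.326     1.713     4.219    0.2741
  C          0.7667    0.2556    0.5112   -0.2556
  E           6.092     1.969      4.73   0.01852
  solve Keq expr → x = -0.2556; check Q = 1.8590e-06
Then remove 0.9262 M of J.
Step 3:
                  J         L         A         G
  I           5.166     1.969      4.73   0.01852
  C         0.02095  0.006982   0.01396 -0.006982
  E           5.187     1.976     4.744   0.01154
  solve Keq expr → x = -0.006982; check Q = 1.8590e-06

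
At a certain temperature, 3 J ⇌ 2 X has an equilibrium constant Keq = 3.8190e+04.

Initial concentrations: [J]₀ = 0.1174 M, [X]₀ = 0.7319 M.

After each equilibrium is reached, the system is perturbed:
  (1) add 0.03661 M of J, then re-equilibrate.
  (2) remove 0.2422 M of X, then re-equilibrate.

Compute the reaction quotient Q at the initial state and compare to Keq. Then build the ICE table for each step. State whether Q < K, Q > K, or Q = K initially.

Q₀ = 331.1; Q < K (proceeds forward)

Q₀ = 331.1 vs Keq = 3.8190e+04 ⇒ Q<K, forward
Step 1:
                   J          X
  Initial     0.1174     0.7319
  Change    -0.09195     0.0613
  Equil      0.02545     0.7932
  solve Keq expr → x = 0.03065; check Q = 3.8190e+04
Then add 0.03661 M of J.
Step 2:
                   J          X
  Initial    0.06206     0.7932
  Change     -0.0361    0.02407
  Equil      0.02596     0.8173
  solve Keq expr → x = 0.01203; check Q = 3.8190e+04
Then remove 0.2422 M of X.
Step 3:
                   J          X
  Initial    0.02596     0.5751
  Change   -0.005338   0.003558
  Equil      0.02062     0.5786
  solve Keq expr → x = 0.001779; check Q = 3.8190e+04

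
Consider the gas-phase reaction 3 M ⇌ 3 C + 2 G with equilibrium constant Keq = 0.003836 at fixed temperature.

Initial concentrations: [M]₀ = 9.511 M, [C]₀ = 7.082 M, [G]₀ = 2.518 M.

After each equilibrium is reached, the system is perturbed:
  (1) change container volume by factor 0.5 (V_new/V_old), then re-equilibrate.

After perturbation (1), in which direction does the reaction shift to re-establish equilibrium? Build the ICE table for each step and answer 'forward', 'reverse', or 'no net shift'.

Direction: reverse

Q₀ = 2.618 vs Keq = 0.003836 ⇒ Q>K, reverse
Step 1:
                   M          C          G
  Initial      9.511      7.082      2.518
  Change       3.221     -3.221     -2.147
  Equil        12.73      3.861     0.3708
  solve Keq expr → x = -1.074; check Q = 0.003836
Then change container volume by factor 0.5 (V_new/V_old).
Step 2:
                   M          C          G
  Initial      25.46      7.723     0.7417
  Change      0.4823    -0.4823    -0.3215
  Equil        25.95       7.24     0.4202
  solve Keq expr → x = -0.1608; check Q = 0.003836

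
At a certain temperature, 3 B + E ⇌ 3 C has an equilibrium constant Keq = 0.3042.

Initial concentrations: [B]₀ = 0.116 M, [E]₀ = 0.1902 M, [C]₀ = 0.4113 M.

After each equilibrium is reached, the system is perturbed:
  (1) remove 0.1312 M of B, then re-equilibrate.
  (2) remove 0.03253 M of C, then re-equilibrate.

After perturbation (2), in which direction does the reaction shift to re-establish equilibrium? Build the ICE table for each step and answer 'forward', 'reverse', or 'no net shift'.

Q₀ = 234.4 vs Keq = 0.3042 ⇒ Q>K, reverse
Step 1:
                  B         E         C
  Initial     0.116    0.1902    0.4113
  Change      0.251   0.08367    -0.251
  Equil       0.367    0.2739    0.1603
  solve Keq expr → x = -0.08367; check Q = 0.3042
Then remove 0.1312 M of B.
Step 2:
                  B         E         C
  Initial    0.2358    0.2739    0.1603
  Change     0.0386   0.01287   -0.0386
  Equil      0.2744    0.2867    0.1217
  solve Keq expr → x = -0.01287; check Q = 0.3042
Then remove 0.03253 M of C.
Step 3:
                  B         E         C
  Initial    0.2744    0.2867   0.08916
  Change   -0.02187 -0.007291   0.02187
  Equil      0.2525    0.2794     0.111
  solve Keq expr → x = 0.007291; check Q = 0.3042

Direction: forward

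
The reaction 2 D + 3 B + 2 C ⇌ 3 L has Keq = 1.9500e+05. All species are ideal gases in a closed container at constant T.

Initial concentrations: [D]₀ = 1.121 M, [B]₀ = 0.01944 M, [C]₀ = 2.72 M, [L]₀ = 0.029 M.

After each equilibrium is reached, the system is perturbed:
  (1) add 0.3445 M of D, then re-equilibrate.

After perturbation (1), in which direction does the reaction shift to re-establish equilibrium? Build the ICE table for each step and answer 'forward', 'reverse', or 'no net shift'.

Q₀ = 0.3571 vs Keq = 1.9500e+05 ⇒ Q<K, forward
Step 1:
                   D          B          C          L
  init         1.121    0.01944       2.72      0.029
  Δ         -0.01269   -0.01904   -0.01269    0.01904
  eq           1.108 3.9824e-04      2.707    0.04804
  solve Keq expr → x = 0.006347; check Q = 1.9500e+05
Then add 0.3445 M of D.
Step 2:
                   D          B          C          L
  init         1.453 3.9824e-04      2.707    0.04804
  Δ       -4.3525e-05 -6.5287e-05 -4.3525e-05 6.5287e-05
  eq           1.453 3.3295e-04      2.707    0.04811
  solve Keq expr → x = 2.1762e-05; check Q = 1.9500e+05

Direction: forward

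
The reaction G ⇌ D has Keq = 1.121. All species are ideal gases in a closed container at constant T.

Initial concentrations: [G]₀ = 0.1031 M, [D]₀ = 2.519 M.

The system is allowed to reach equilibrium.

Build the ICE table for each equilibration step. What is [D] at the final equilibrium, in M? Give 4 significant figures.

Q₀ = 24.43 vs Keq = 1.121 ⇒ Q>K, reverse
Step 1:
                    G           D
  init         0.1031       2.519
  Δ             1.133      -1.133
  eq            1.236       1.386
  solve Keq expr → x = -1.133; check Q = 1.121

[D]_eq = 1.386 M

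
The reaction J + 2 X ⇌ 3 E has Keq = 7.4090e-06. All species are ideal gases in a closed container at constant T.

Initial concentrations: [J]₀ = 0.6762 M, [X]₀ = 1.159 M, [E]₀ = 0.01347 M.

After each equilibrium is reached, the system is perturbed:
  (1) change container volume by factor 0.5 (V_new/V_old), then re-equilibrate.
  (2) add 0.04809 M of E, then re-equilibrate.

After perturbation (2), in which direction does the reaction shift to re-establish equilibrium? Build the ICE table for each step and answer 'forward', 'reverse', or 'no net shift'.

Direction: reverse

Q₀ = 2.6907e-06 vs Keq = 7.4090e-06 ⇒ Q<K, forward
Step 1:
                    J           X           E
  Initial      0.6762       1.159     0.01347
  Change    -0.001785    -0.00357    0.005355
  Equil        0.6744       1.155     0.01882
  solve Keq expr → x = 0.001785; check Q = 7.4090e-06
Then change container volume by factor 0.5 (V_new/V_old).
Step 2:
                    J           X           E
  Initial       1.349       2.311     0.03765
  Change            0           0           0
  Equil         1.349       2.311     0.03765
  solve Keq expr → x = 0; check Q = 7.4090e-06
Then add 0.04809 M of E.
Step 3:
                    J           X           E
  Initial       1.349       2.311     0.08574
  Change      0.01587     0.03173     -0.0476
  Equil         1.365       2.343     0.03814
  solve Keq expr → x = -0.01587; check Q = 7.4090e-06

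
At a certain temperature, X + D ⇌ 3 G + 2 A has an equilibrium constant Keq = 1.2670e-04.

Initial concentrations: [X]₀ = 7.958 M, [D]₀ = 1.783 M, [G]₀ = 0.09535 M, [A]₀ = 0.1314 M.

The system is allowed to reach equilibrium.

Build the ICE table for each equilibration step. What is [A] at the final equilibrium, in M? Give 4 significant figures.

[A]_eq = 0.2625 M

Q₀ = 1.0549e-06 vs Keq = 1.2670e-04 ⇒ Q<K, forward
Step 1:
                   X          D          G          A
  I            7.958      1.783    0.09535     0.1314
  C         -0.06557   -0.06557     0.1967     0.1311
  E            7.892      1.717     0.2921     0.2625
  solve Keq expr → x = 0.06557; check Q = 1.2670e-04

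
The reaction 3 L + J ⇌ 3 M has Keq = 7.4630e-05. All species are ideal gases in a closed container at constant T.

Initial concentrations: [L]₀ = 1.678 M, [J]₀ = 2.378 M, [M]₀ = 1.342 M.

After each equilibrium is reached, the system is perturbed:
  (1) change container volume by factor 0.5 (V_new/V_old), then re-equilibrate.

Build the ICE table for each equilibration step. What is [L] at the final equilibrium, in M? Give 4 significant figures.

Q₀ = 0.2151 vs Keq = 7.4630e-05 ⇒ Q>K, reverse
Step 1:
                  L         J         M
  Initial     1.678     2.378     1.342
  Change      1.173    0.3911    -1.173
  Equil       2.851     2.769    0.1686
  solve Keq expr → x = -0.3911; check Q = 7.4630e-05
Then change container volume by factor 0.5 (V_new/V_old).
Step 2:
                  L         J         M
  Initial     5.703     5.538    0.3372
  Change   -0.08093  -0.02698   0.08093
  Equil       5.622     5.511    0.4181
  solve Keq expr → x = 0.02698; check Q = 7.4630e-05

[L]_eq = 5.622 M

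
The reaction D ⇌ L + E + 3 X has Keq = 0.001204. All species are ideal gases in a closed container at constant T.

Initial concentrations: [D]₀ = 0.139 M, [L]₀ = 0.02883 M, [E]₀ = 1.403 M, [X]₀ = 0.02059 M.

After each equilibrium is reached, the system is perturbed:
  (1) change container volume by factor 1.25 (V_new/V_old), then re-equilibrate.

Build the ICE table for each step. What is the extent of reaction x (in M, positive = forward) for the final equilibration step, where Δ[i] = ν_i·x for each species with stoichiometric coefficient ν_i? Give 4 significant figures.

Q₀ = 2.5401e-06 vs Keq = 0.001204 ⇒ Q<K, forward
Step 1:
                  D         L         E         X
  I           0.139   0.02883     1.403   0.02059
  C        -0.03132   0.03132   0.03132   0.09395
  E          0.1077   0.06015     1.434    0.1145
  solve Keq expr → x = 0.03132; check Q = 0.001204
Then change container volume by factor 1.25 (V_new/V_old).
Step 2:
                  D         L         E         X
  I         0.08615   0.04812     1.147   0.09163
  C       -0.007422  0.007422  0.007422   0.02227
  E         0.07872   0.05554     1.155    0.1139
  solve Keq expr → x = 0.007422; check Q = 0.001204

x = 0.007422 M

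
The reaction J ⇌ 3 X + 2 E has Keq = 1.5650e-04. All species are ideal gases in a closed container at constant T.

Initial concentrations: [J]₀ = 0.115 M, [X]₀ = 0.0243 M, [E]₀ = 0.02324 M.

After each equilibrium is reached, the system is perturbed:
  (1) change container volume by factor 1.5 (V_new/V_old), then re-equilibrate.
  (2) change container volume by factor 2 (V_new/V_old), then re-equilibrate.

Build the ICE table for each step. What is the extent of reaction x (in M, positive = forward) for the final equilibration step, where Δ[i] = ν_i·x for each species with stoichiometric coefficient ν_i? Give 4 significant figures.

Q₀ = 6.7390e-08 vs Keq = 1.5650e-04 ⇒ Q<K, forward
Step 1:
                    J           X           E
  I             0.115      0.0243     0.02324
  C          -0.03185     0.09555      0.0637
  E           0.08315      0.1199     0.08694
  solve Keq expr → x = 0.03185; check Q = 1.5650e-04
Then change container volume by factor 1.5 (V_new/V_old).
Step 2:
                    J           X           E
  I           0.05543      0.0799     0.05796
  C         -0.009193     0.02758     0.01839
  E           0.04624      0.1075     0.07635
  solve Keq expr → x = 0.009193; check Q = 1.5650e-04
Then change container volume by factor 2 (V_new/V_old).
Step 3:
                    J           X           E
  I           0.02312     0.05374     0.03817
  C          -0.01013     0.03039     0.02026
  E           0.01299     0.08413     0.05843
  solve Keq expr → x = 0.01013; check Q = 1.5650e-04

x = 0.01013 M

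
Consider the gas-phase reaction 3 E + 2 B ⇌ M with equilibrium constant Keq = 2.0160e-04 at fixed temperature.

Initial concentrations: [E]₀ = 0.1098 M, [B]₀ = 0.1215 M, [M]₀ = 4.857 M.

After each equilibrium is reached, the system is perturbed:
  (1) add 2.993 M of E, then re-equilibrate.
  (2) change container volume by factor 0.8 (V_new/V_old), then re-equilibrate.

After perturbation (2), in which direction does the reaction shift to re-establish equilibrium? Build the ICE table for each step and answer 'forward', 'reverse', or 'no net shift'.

Direction: forward

Q₀ = 2.4855e+05 vs Keq = 2.0160e-04 ⇒ Q>K, reverse
Step 1:
                    E           B           M
  Initial      0.1098      0.1215       4.857
  Change        7.514        5.01      -2.505
  Equil         7.624       5.131       2.352
  solve Keq expr → x = -2.505; check Q = 2.0160e-04
Then add 2.993 M of E.
Step 2:
                    E           B           M
  Initial       10.62       5.131       2.352
  Change       -1.383     -0.9217      0.4608
  Equil         9.235       4.209       2.813
  solve Keq expr → x = 0.4608; check Q = 2.0160e-04
Then change container volume by factor 0.8 (V_new/V_old).
Step 3:
                    E           B           M
  Initial       11.54       5.262       3.516
  Change       -1.385     -0.9232      0.4616
  Equil         10.16       4.339       3.978
  solve Keq expr → x = 0.4616; check Q = 2.0160e-04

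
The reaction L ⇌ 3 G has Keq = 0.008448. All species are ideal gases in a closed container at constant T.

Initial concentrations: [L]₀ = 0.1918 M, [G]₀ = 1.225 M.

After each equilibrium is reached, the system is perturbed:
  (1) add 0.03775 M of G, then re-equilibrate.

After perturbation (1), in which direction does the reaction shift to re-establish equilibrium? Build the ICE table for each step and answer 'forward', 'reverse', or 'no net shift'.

Q₀ = 9.584 vs Keq = 0.008448 ⇒ Q>K, reverse
Step 1:
                  L         G
  I          0.1918     1.225
  C          0.3529    -1.059
  E          0.5447    0.1663
  solve Keq expr → x = -0.3529; check Q = 0.008448
Then add 0.03775 M of G.
Step 2:
                  L         G
  I          0.5447    0.2041
  C         0.01217  -0.03652
  E          0.5569    0.1676
  solve Keq expr → x = -0.01217; check Q = 0.008448

Direction: reverse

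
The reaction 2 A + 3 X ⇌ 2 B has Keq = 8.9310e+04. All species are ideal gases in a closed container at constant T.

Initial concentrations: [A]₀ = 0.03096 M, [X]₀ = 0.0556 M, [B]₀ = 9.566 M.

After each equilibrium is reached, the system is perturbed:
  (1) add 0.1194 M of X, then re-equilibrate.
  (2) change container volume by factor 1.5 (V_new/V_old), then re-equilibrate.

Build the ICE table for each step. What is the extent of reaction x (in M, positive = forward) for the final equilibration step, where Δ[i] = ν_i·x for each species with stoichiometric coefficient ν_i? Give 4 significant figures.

x = -0.01755 M

Q₀ = 5.5544e+08 vs Keq = 8.9310e+04 ⇒ Q>K, reverse
Step 1:
                  A         X         B
  Initial   0.03096    0.0556     9.566
  Change      0.162    0.2429    -0.162
  Equil      0.1929    0.2985     9.404
  solve Keq expr → x = -0.08098; check Q = 8.9310e+04
Then add 0.1194 M of X.
Step 2:
                  A         X         B
  Initial    0.1929    0.4179     9.404
  Change   -0.04273   -0.0641   0.04273
  Equil      0.1502    0.3538     9.447
  solve Keq expr → x = 0.02137; check Q = 8.9310e+04
Then change container volume by factor 1.5 (V_new/V_old).
Step 3:
                  A         X         B
  Initial    0.1001    0.2359     6.298
  Change    0.03509   0.05264  -0.03509
  Equil      0.1352    0.2885     6.263
  solve Keq expr → x = -0.01755; check Q = 8.9310e+04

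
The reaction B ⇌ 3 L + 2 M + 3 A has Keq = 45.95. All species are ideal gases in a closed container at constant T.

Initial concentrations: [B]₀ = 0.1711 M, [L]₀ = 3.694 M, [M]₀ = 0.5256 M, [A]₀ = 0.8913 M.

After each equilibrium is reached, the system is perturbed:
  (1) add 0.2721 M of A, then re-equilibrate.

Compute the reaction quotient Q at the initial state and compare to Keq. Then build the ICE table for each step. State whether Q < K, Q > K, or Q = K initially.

Q₀ = 57.63 vs Keq = 45.95 ⇒ Q>K, reverse
Step 1:
                  B         L         M         A
  I          0.1711     3.694    0.5256    0.8913
  C        0.008665  -0.02599  -0.01733  -0.02599
  E          0.1798     3.668    0.5083    0.8653
  solve Keq expr → x = -0.008665; check Q = 45.95
Then add 0.2721 M of A.
Step 2:
                  B         L         M         A
  I          0.1798     3.668    0.5083     1.137
  C         0.03373   -0.1012  -0.06746   -0.1012
  E          0.2135     3.567    0.4408     1.036
  solve Keq expr → x = -0.03373; check Q = 45.95

Q₀ = 57.63; Q > K (proceeds reverse)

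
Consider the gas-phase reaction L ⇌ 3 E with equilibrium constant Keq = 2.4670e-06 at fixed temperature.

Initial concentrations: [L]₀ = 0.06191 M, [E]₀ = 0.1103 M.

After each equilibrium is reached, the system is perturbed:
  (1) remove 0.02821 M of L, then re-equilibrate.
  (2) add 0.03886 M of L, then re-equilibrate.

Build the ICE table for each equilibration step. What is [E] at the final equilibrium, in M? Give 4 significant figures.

Q₀ = 0.02168 vs Keq = 2.4670e-06 ⇒ Q>K, reverse
Step 1:
                    L           E
  init        0.06191      0.1103
  Δ            0.0347     -0.1041
  eq          0.09661      0.0062
  solve Keq expr → x = -0.0347; check Q = 2.4670e-06
Then remove 0.02821 M of L.
Step 2:
                    L           E
  init         0.0684      0.0062
  Δ        2.2271e-04 -6.6812e-04
  eq          0.06862    0.005532
  solve Keq expr → x = -2.2271e-04; check Q = 2.4670e-06
Then add 0.03886 M of L.
Step 3:
                    L           E
  init         0.1075    0.005532
  Δ       -2.9553e-04  8.8660e-04
  eq           0.1072    0.006419
  solve Keq expr → x = 2.9553e-04; check Q = 2.4670e-06

[E]_eq = 0.006419 M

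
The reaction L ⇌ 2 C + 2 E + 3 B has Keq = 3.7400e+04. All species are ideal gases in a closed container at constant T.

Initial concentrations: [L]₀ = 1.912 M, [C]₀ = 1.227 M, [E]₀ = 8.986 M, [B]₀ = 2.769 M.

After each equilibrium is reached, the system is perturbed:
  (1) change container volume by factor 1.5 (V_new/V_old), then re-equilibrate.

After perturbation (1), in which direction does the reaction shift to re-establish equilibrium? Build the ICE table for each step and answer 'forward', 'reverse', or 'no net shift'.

Q₀ = 1350 vs Keq = 3.7400e+04 ⇒ Q<K, forward
Step 1:
                   L          C          E          B
  init         1.912      1.227      8.986      2.769
  Δ          -0.5642      1.128      1.128      1.693
  eq           1.348      2.355      10.11      4.462
  solve Keq expr → x = 0.5642; check Q = 3.7400e+04
Then change container volume by factor 1.5 (V_new/V_old).
Step 2:
                   L          C          E          B
  init        0.8985       1.57      6.743      2.974
  Δ          -0.3653     0.7306     0.7306      1.096
  eq          0.5332      2.301      7.474       4.07
  solve Keq expr → x = 0.3653; check Q = 3.7400e+04

Direction: forward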